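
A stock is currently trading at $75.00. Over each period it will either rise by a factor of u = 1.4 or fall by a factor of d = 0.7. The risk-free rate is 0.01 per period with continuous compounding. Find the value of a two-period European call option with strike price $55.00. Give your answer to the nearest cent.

Risk-neutral probability p = (e^0.01 − 0.7)/(1.4 − 0.7) = 0.3101/0.7000 = 0.4429
Terminal stock prices: S_uu = 147, S_ud = 73.5, S_dd = 36.75
Terminal payoffs (S − K): max(92, 0) = 92, max(18.5, 0) = 18.5, max(-18.25, 0) = 0
Node u (S = 105): V_u = e^(−0.01)·[0.4429·92.0000 + 0.5571·18.5000] = 50.5473
Node d (S = 52.5): V_d = e^(−0.01)·[0.4429·18.5000 + 0.5571·0.0000] = 8.1126
Node 0 (S = 75): V_0 = e^(−0.01)·[0.4429·50.5473 + 0.5571·8.1126] = 26.6404

$26.64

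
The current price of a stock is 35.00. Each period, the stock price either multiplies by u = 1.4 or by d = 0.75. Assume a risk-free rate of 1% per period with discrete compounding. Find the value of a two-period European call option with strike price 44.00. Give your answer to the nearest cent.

Risk-neutral probability p = (1 + 0.01 − 0.75)/(1.4 − 0.75) = 0.2600/0.6500 = 0.4000
Terminal stock prices: S_uu = 68.6, S_ud = 36.75, S_dd = 19.69
Terminal payoffs (S − K): max(24.6, 0) = 24.6, max(-7.25, 0) = 0, max(-24.31, 0) = 0
Node u (S = 49): V_u = 1/1.01·[0.4000·24.6000 + 0.6000·0.0000] = 9.7426
Node d (S = 26.25): V_d = 1/1.01·[0.4000·0.0000 + 0.6000·0.0000] = 0.0000
Node 0 (S = 35): V_0 = 1/1.01·[0.4000·9.7426 + 0.6000·0.0000] = 3.8584

3.86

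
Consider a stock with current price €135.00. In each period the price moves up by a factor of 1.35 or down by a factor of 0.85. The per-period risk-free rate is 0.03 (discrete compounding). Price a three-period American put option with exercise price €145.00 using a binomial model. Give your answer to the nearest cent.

Risk-neutral probability p = (1 + 0.03 − 0.85)/(1.35 − 0.85) = 0.1800/0.5000 = 0.3600
Terminal stock prices: S_uuu = 332.2, S_uud = 209.1, S_udd = 131.7, S_ddd = 82.91
Terminal payoffs (K − S): max(-187.2, 0) = 0, max(-64.13, 0) = 0, max(13.32, 0) = 13.32, max(62.09, 0) = 62.09
Node uu (S = 246): continuation = 1/1.03·[0.3600·0.0000 + 0.6400·0.0000] = 0.0000; exercise value = 0.0000 ≤ continuation, so V_uu = 0.0000
Node ud (S = 154.9): continuation = 1/1.03·[0.3600·0.0000 + 0.6400·13.3244] = 8.2792; exercise value = 0.0000 ≤ continuation, so V_ud = 8.2792
Node dd (S = 97.54): continuation = 1/1.03·[0.3600·13.3244 + 0.6400·62.0931] = 43.2392; exercise value = 47.4625 > continuation, so V_dd = 47.4625 (exercise)
Node u (S = 182.2): continuation = 1/1.03·[0.3600·0.0000 + 0.6400·8.2792] = 5.1444; exercise value = 0.0000 ≤ continuation, so V_u = 5.1444
Node d (S = 114.8): continuation = 1/1.03·[0.3600·8.2792 + 0.6400·47.4625] = 32.3850; exercise value = 30.2500 ≤ continuation, so V_d = 32.3850
Node 0 (S = 135): continuation = 1/1.03·[0.3600·5.1444 + 0.6400·32.3850] = 21.9207; exercise value = 10.0000 ≤ continuation, so V_0 = 21.9207

€21.92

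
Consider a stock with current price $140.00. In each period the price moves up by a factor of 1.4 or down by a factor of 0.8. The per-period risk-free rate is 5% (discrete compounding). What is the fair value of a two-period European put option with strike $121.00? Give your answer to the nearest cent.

$9.69

Risk-neutral probability p = (1 + 0.05 − 0.8)/(1.4 − 0.8) = 0.2500/0.6000 = 0.4167
Terminal stock prices: S_uu = 274.4, S_ud = 156.8, S_dd = 89.6
Terminal payoffs (K − S): max(-153.4, 0) = 0, max(-35.8, 0) = 0, max(31.4, 0) = 31.4
Node u (S = 196): V_u = 1/1.05·[0.4167·0.0000 + 0.5833·0.0000] = 0.0000
Node d (S = 112): V_d = 1/1.05·[0.4167·0.0000 + 0.5833·31.4000] = 17.4444
Node 0 (S = 140): V_0 = 1/1.05·[0.4167·0.0000 + 0.5833·17.4444] = 9.6914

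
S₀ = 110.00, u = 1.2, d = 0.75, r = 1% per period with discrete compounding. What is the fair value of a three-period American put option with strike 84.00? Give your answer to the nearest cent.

Risk-neutral probability p = (1 + 0.01 − 0.75)/(1.2 − 0.75) = 0.2600/0.4500 = 0.5778
Terminal stock prices: S_uuu = 190.1, S_uud = 118.8, S_udd = 74.25, S_ddd = 46.41
Terminal payoffs (K − S): max(-106.1, 0) = 0, max(-34.8, 0) = 0, max(9.75, 0) = 9.75, max(37.59, 0) = 37.59
Node uu (S = 158.4): continuation = 1/1.01·[0.5778·0.0000 + 0.4222·0.0000] = 0.0000; exercise value = 0.0000 ≤ continuation, so V_uu = 0.0000
Node ud (S = 99): continuation = 1/1.01·[0.5778·0.0000 + 0.4222·9.7500] = 4.0759; exercise value = 0.0000 ≤ continuation, so V_ud = 4.0759
Node dd (S = 61.88): continuation = 1/1.01·[0.5778·9.7500 + 0.4222·37.5938] = 21.2933; exercise value = 22.1250 > continuation, so V_dd = 22.1250 (exercise)
Node u (S = 132): continuation = 1/1.01·[0.5778·0.0000 + 0.4222·4.0759] = 1.7039; exercise value = 0.0000 ≤ continuation, so V_u = 1.7039
Node d (S = 82.5): continuation = 1/1.01·[0.5778·4.0759 + 0.4222·22.1250] = 11.5808; exercise value = 1.5000 ≤ continuation, so V_d = 11.5808
Node 0 (S = 110): continuation = 1/1.01·[0.5778·1.7039 + 0.4222·11.5808] = 5.8160; exercise value = 0.0000 ≤ continuation, so V_0 = 5.8160

5.82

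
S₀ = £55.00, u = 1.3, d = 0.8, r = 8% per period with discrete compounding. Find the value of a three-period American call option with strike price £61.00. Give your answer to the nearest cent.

£12.73

Risk-neutral probability p = (1 + 0.08 − 0.8)/(1.3 − 0.8) = 0.2800/0.5000 = 0.5600
Terminal stock prices: S_uuu = 120.8, S_uud = 74.36, S_udd = 45.76, S_ddd = 28.16
Terminal payoffs (S − K): max(59.84, 0) = 59.84, max(13.36, 0) = 13.36, max(-15.24, 0) = 0, max(-32.84, 0) = 0
Node uu (S = 92.95): continuation = 1/1.08·[0.5600·59.8350 + 0.4400·13.3600] = 36.4685; exercise value = 31.9500 ≤ continuation, so V_uu = 36.4685
Node ud (S = 57.2): continuation = 1/1.08·[0.5600·13.3600 + 0.4400·0.0000] = 6.9274; exercise value = 0.0000 ≤ continuation, so V_ud = 6.9274
Node dd (S = 35.2): continuation = 1/1.08·[0.5600·0.0000 + 0.4400·0.0000] = 0.0000; exercise value = 0.0000 ≤ continuation, so V_dd = 0.0000
Node u (S = 71.5): continuation = 1/1.08·[0.5600·36.4685 + 0.4400·6.9274] = 21.7319; exercise value = 10.5000 ≤ continuation, so V_u = 21.7319
Node d (S = 44): continuation = 1/1.08·[0.5600·6.9274 + 0.4400·0.0000] = 3.5920; exercise value = 0.0000 ≤ continuation, so V_d = 3.5920
Node 0 (S = 55): continuation = 1/1.08·[0.5600·21.7319 + 0.4400·3.5920] = 12.7318; exercise value = 0.0000 ≤ continuation, so V_0 = 12.7318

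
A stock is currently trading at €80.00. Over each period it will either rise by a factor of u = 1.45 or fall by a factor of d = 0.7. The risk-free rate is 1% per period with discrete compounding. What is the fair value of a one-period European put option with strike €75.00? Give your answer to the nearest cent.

€11.04

Risk-neutral probability p = (1 + 0.01 − 0.7)/(1.45 − 0.7) = 0.3100/0.7500 = 0.4133
Terminal stock prices: S_u = 116, S_d = 56
Terminal payoffs (K − S): max(-41, 0) = 0, max(19, 0) = 19
Node 0 (S = 80): V_0 = 1/1.01·[0.4133·0.0000 + 0.5867·19.0000] = 11.0363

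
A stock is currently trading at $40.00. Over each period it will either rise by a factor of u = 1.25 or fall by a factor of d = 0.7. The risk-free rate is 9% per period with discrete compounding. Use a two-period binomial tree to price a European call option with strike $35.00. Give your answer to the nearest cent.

$11.64

Risk-neutral probability p = (1 + 0.09 − 0.7)/(1.25 − 0.7) = 0.3900/0.5500 = 0.7091
Terminal stock prices: S_uu = 62.5, S_ud = 35, S_dd = 19.6
Terminal payoffs (S − K): max(27.5, 0) = 27.5, max(0, 0) = 0, max(-15.4, 0) = 0
Node u (S = 50): V_u = 1/1.09·[0.7091·27.5000 + 0.2909·0.0000] = 17.8899
Node d (S = 28): V_d = 1/1.09·[0.7091·0.0000 + 0.2909·0.0000] = 0.0000
Node 0 (S = 40): V_0 = 1/1.09·[0.7091·17.8899 + 0.2909·0.0000] = 11.6381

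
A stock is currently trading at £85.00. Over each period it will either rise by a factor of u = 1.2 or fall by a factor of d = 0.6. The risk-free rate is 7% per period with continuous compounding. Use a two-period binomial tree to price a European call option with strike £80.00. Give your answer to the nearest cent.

Risk-neutral probability p = (e^0.07 − 0.6)/(1.2 − 0.6) = 0.4725/0.6000 = 0.7875
Terminal stock prices: S_uu = 122.4, S_ud = 61.2, S_dd = 30.6
Terminal payoffs (S − K): max(42.4, 0) = 42.4, max(-18.8, 0) = 0, max(-49.4, 0) = 0
Node u (S = 102): V_u = e^(−0.07)·[0.7875·42.4000 + 0.2125·0.0000] = 31.1332
Node d (S = 51): V_d = e^(−0.07)·[0.7875·0.0000 + 0.2125·0.0000] = 0.0000
Node 0 (S = 85): V_0 = e^(−0.07)·[0.7875·31.1332 + 0.2125·0.0000] = 22.8602

£22.86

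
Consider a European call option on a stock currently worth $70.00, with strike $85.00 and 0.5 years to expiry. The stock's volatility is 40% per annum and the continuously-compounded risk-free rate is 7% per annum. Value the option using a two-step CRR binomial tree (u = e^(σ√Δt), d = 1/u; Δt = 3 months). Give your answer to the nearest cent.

$4.58

CRR parameters: u = e^(σ√Δt) = e^(0.4·√0.25) = 1.2214, d = 1/u = 0.8187
Per-period rate: rΔt = 0.07·0.25 = 0.0175, so R = e^0.0175 = 1.0177
Risk-neutral probability p = (e^0.0175 − 0.8187)/(1.2214 − 0.8187) = 0.1989/0.4027 = 0.4940
Terminal stock prices: S_uu = 104.4, S_ud = 70, S_dd = 46.92
Terminal payoffs (S − K): max(19.43, 0) = 19.43, max(-15, 0) = 0, max(-38.08, 0) = 0
Node u (S = 85.5): V_u = e^(−0.0175)·[0.4940·19.4277 + 0.5060·0.0000] = 9.4310
Node d (S = 57.31): V_d = e^(−0.0175)·[0.4940·0.0000 + 0.5060·0.0000] = 0.0000
Node 0 (S = 70): V_0 = e^(−0.0175)·[0.4940·9.4310 + 0.5060·0.0000] = 4.5782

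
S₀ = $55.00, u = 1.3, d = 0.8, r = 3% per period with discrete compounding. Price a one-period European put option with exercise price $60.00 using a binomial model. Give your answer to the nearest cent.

$8.39

Risk-neutral probability p = (1 + 0.03 − 0.8)/(1.3 − 0.8) = 0.2300/0.5000 = 0.4600
Terminal stock prices: S_u = 71.5, S_d = 44
Terminal payoffs (K − S): max(-11.5, 0) = 0, max(16, 0) = 16
Node 0 (S = 55): V_0 = 1/1.03·[0.4600·0.0000 + 0.5400·16.0000] = 8.3883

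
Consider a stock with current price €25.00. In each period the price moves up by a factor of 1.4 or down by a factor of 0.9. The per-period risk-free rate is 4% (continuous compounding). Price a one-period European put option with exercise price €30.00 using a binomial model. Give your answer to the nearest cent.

Risk-neutral probability p = (e^0.04 − 0.9)/(1.4 − 0.9) = 0.1408/0.5000 = 0.2816
Terminal stock prices: S_u = 35, S_d = 22.5
Terminal payoffs (K − S): max(-5, 0) = 0, max(7.5, 0) = 7.5
Node 0 (S = 25): V_0 = e^(−0.04)·[0.2816·0.0000 + 0.7184·7.5000] = 5.1766

€5.18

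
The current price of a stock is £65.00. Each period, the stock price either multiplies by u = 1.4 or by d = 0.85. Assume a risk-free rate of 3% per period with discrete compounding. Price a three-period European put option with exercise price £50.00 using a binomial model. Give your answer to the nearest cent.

£2.81

Risk-neutral probability p = (1 + 0.03 − 0.85)/(1.4 − 0.85) = 0.1800/0.5500 = 0.3273
Terminal stock prices: S_uuu = 178.4, S_uud = 108.3, S_udd = 65.75, S_ddd = 39.92
Terminal payoffs (K − S): max(-128.4, 0) = 0, max(-58.29, 0) = 0, max(-15.75, 0) = 0, max(10.08, 0) = 10.08
Node uu (S = 127.4): V_uu = 1/1.03·[0.3273·0.0000 + 0.6727·0.0000] = 0.0000
Node ud (S = 77.35): V_ud = 1/1.03·[0.3273·0.0000 + 0.6727·0.0000] = 0.0000
Node dd (S = 46.96): V_dd = 1/1.03·[0.3273·0.0000 + 0.6727·10.0819] = 6.5848
Node u (S = 91): V_u = 1/1.03·[0.3273·0.0000 + 0.6727·0.0000] = 0.0000
Node d (S = 55.25): V_d = 1/1.03·[0.3273·0.0000 + 0.6727·6.5848] = 4.3008
Node 0 (S = 65): V_0 = 1/1.03·[0.3273·0.0000 + 0.6727·4.3008] = 2.8090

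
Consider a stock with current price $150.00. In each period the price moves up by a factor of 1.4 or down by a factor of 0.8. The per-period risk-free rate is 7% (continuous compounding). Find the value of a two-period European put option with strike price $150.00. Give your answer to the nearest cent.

$13.99

Risk-neutral probability p = (e^0.07 − 0.8)/(1.4 − 0.8) = 0.2725/0.6000 = 0.4542
Terminal stock prices: S_uu = 294, S_ud = 168, S_dd = 96
Terminal payoffs (K − S): max(-144, 0) = 0, max(-18, 0) = 0, max(54, 0) = 54
Node u (S = 210): V_u = e^(−0.07)·[0.4542·0.0000 + 0.5458·0.0000] = 0.0000
Node d (S = 120): V_d = e^(−0.07)·[0.4542·0.0000 + 0.5458·54.0000] = 27.4816
Node 0 (S = 150): V_0 = e^(−0.07)·[0.4542·0.0000 + 0.5458·27.4816] = 13.9859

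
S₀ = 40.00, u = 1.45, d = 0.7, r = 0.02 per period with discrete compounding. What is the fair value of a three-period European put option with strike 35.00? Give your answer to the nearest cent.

6.39

Risk-neutral probability p = (1 + 0.02 − 0.7)/(1.45 − 0.7) = 0.3200/0.7500 = 0.4267
Terminal stock prices: S_uuu = 121.9, S_uud = 58.87, S_udd = 28.42, S_ddd = 13.72
Terminal payoffs (K − S): max(-86.94, 0) = 0, max(-23.87, 0) = 0, max(6.58, 0) = 6.58, max(21.28, 0) = 21.28
Node uu (S = 84.1): V_uu = 1/1.02·[0.4267·0.0000 + 0.5733·0.0000] = 0.0000
Node ud (S = 40.6): V_ud = 1/1.02·[0.4267·0.0000 + 0.5733·6.5800] = 3.6986
Node dd (S = 19.6): V_dd = 1/1.02·[0.4267·6.5800 + 0.5733·21.2800] = 14.7137
Node u (S = 58): V_u = 1/1.02·[0.4267·0.0000 + 0.5733·3.6986] = 2.0789
Node d (S = 28): V_d = 1/1.02·[0.4267·3.6986 + 0.5733·14.7137] = 9.8176
Node 0 (S = 40): V_0 = 1/1.02·[0.4267·2.0789 + 0.5733·9.8176] = 6.3880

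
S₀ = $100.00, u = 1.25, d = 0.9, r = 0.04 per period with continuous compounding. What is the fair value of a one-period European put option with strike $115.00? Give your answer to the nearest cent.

Risk-neutral probability p = (e^0.04 − 0.9)/(1.25 − 0.9) = 0.1408/0.3500 = 0.4023
Terminal stock prices: S_u = 125, S_d = 90
Terminal payoffs (K − S): max(-10, 0) = 0, max(25, 0) = 25
Node 0 (S = 100): V_0 = e^(−0.04)·[0.4023·0.0000 + 0.5977·25.0000] = 14.3562

$14.36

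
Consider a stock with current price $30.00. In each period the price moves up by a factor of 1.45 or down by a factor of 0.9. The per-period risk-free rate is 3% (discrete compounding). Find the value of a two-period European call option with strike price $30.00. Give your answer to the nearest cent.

Risk-neutral probability p = (1 + 0.03 − 0.9)/(1.45 − 0.9) = 0.1300/0.5500 = 0.2364
Terminal stock prices: S_uu = 63.08, S_ud = 39.15, S_dd = 24.3
Terminal payoffs (S − K): max(33.08, 0) = 33.08, max(9.15, 0) = 9.15, max(-5.7, 0) = 0
Node u (S = 43.5): V_u = 1/1.03·[0.2364·33.0750 + 0.7636·9.1500] = 14.3738
Node d (S = 27): V_d = 1/1.03·[0.2364·9.1500 + 0.7636·0.0000] = 2.0997
Node 0 (S = 30): V_0 = 1/1.03·[0.2364·14.3738 + 0.7636·2.0997] = 4.8552

$4.86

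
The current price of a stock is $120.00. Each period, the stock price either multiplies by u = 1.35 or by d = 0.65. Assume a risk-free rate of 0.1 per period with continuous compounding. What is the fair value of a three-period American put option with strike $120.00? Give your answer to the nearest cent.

$16.33

Risk-neutral probability p = (e^0.1 − 0.65)/(1.35 − 0.65) = 0.4552/0.7000 = 0.6502
Terminal stock prices: S_uuu = 295.2, S_uud = 142.2, S_udd = 68.45, S_ddd = 32.95
Terminal payoffs (K − S): max(-175.2, 0) = 0, max(-22.16, 0) = 0, max(51.55, 0) = 51.55, max(87.05, 0) = 87.05
Node uu (S = 218.7): continuation = e^(−0.1)·[0.6502·0.0000 + 0.3498·0.0000] = 0.0000; exercise value = 0.0000 ≤ continuation, so V_uu = 0.0000
Node ud (S = 105.3): continuation = e^(−0.1)·[0.6502·0.0000 + 0.3498·51.5550] = 16.3157; exercise value = 14.7000 ≤ continuation, so V_ud = 16.3157
Node dd (S = 50.7): continuation = e^(−0.1)·[0.6502·51.5550 + 0.3498·87.0450] = 57.8805; exercise value = 69.3000 > continuation, so V_dd = 69.3000 (exercise)
Node u (S = 162): continuation = e^(−0.1)·[0.6502·0.0000 + 0.3498·16.3157] = 5.1635; exercise value = 0.0000 ≤ continuation, so V_u = 5.1635
Node d (S = 78): continuation = e^(−0.1)·[0.6502·16.3157 + 0.3498·69.3000] = 31.5311; exercise value = 42.0000 > continuation, so V_d = 42.0000 (exercise)
Node 0 (S = 120): continuation = e^(−0.1)·[0.6502·5.1635 + 0.3498·42.0000] = 16.3298; exercise value = 0.0000 ≤ continuation, so V_0 = 16.3298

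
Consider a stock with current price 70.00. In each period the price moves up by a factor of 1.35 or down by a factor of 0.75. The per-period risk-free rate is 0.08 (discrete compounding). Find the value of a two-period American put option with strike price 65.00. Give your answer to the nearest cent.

Risk-neutral probability p = (1 + 0.08 − 0.75)/(1.35 − 0.75) = 0.3300/0.6000 = 0.5500
Terminal stock prices: S_uu = 127.6, S_ud = 70.88, S_dd = 39.38
Terminal payoffs (K − S): max(-62.58, 0) = 0, max(-5.875, 0) = 0, max(25.62, 0) = 25.62
Node u (S = 94.5): continuation = 1/1.08·[0.5500·0.0000 + 0.4500·0.0000] = 0.0000; exercise value = 0.0000 ≤ continuation, so V_u = 0.0000
Node d (S = 52.5): continuation = 1/1.08·[0.5500·0.0000 + 0.4500·25.6250] = 10.6771; exercise value = 12.5000 > continuation, so V_d = 12.5000 (exercise)
Node 0 (S = 70): continuation = 1/1.08·[0.5500·0.0000 + 0.4500·12.5000] = 5.2083; exercise value = 0.0000 ≤ continuation, so V_0 = 5.2083

5.21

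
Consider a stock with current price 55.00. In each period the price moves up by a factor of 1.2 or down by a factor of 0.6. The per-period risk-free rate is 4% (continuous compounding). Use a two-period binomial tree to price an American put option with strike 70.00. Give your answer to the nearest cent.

15.00

Risk-neutral probability p = (e^0.04 − 0.6)/(1.2 − 0.6) = 0.4408/0.6000 = 0.7347
Terminal stock prices: S_uu = 79.2, S_ud = 39.6, S_dd = 19.8
Terminal payoffs (K − S): max(-9.2, 0) = 0, max(30.4, 0) = 30.4, max(50.2, 0) = 50.2
Node u (S = 66): continuation = e^(−0.04)·[0.7347·0.0000 + 0.2653·30.4000] = 7.7493; exercise value = 4.0000 ≤ continuation, so V_u = 7.7493
Node d (S = 33): continuation = e^(−0.04)·[0.7347·30.4000 + 0.2653·50.2000] = 34.2553; exercise value = 37.0000 > continuation, so V_d = 37.0000 (exercise)
Node 0 (S = 55): continuation = e^(−0.04)·[0.7347·7.7493 + 0.2653·37.0000] = 14.9018; exercise value = 15.0000 > continuation, so V_0 = 15.0000 (exercise)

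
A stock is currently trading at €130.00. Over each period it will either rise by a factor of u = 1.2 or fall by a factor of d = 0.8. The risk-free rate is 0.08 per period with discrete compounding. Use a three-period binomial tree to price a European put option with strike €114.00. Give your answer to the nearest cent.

€3.14

Risk-neutral probability p = (1 + 0.08 − 0.8)/(1.2 − 0.8) = 0.2800/0.4000 = 0.7000
Terminal stock prices: S_uuu = 224.6, S_uud = 149.8, S_udd = 99.84, S_ddd = 66.56
Terminal payoffs (K − S): max(-110.6, 0) = 0, max(-35.76, 0) = 0, max(14.16, 0) = 14.16, max(47.44, 0) = 47.44
Node uu (S = 187.2): V_uu = 1/1.08·[0.7000·0.0000 + 0.3000·0.0000] = 0.0000
Node ud (S = 124.8): V_ud = 1/1.08·[0.7000·0.0000 + 0.3000·14.1600] = 3.9333
Node dd (S = 83.2): V_dd = 1/1.08·[0.7000·14.1600 + 0.3000·47.4400] = 22.3556
Node u (S = 156): V_u = 1/1.08·[0.7000·0.0000 + 0.3000·3.9333] = 1.0926
Node d (S = 104): V_d = 1/1.08·[0.7000·3.9333 + 0.3000·22.3556] = 8.7593
Node 0 (S = 130): V_0 = 1/1.08·[0.7000·1.0926 + 0.3000·8.7593] = 3.1413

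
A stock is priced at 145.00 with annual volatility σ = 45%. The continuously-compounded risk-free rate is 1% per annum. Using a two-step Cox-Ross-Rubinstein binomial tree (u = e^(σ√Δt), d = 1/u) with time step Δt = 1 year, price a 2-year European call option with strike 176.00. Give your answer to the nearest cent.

CRR parameters: u = e^(σ√Δt) = e^(0.45·√1) = 1.5683, d = 1/u = 0.6376
Per-period rate: rΔt = 0.01·1 = 0.01, so R = e^0.01 = 1.0101
Risk-neutral probability p = (e^0.01 − 0.6376)/(1.5683 − 0.6376) = 0.3724/0.9307 = 0.4002
Terminal stock prices: S_uu = 356.6, S_ud = 145, S_dd = 58.95
Terminal payoffs (S − K): max(180.6, 0) = 180.6, max(-31, 0) = 0, max(-117, 0) = 0
Node u (S = 227.4): V_u = e^(−0.01)·[0.4002·180.6425 + 0.5998·0.0000] = 71.5665
Node d (S = 92.46): V_d = e^(−0.01)·[0.4002·0.0000 + 0.5998·0.0000] = 0.0000
Node 0 (S = 145): V_0 = e^(−0.01)·[0.4002·71.5665 + 0.5998·0.0000] = 28.3531

28.35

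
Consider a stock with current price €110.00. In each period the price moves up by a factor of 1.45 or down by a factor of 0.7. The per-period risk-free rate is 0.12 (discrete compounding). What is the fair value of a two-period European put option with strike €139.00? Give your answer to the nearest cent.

Risk-neutral probability p = (1 + 0.12 − 0.7)/(1.45 − 0.7) = 0.4200/0.7500 = 0.5600
Terminal stock prices: S_uu = 231.3, S_ud = 111.6, S_dd = 53.9
Terminal payoffs (K − S): max(-92.28, 0) = 0, max(27.35, 0) = 27.35, max(85.1, 0) = 85.1
Node u (S = 159.5): V_u = 1/1.12·[0.5600·0.0000 + 0.4400·27.3500] = 10.7446
Node d (S = 77): V_d = 1/1.12·[0.5600·27.3500 + 0.4400·85.1000] = 47.1071
Node 0 (S = 110): V_0 = 1/1.12·[0.5600·10.7446 + 0.4400·47.1071] = 23.8787

€23.88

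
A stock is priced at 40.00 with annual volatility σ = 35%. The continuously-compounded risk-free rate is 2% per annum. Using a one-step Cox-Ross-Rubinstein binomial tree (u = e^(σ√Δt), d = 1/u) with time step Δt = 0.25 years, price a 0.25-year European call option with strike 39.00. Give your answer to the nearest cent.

CRR parameters: u = e^(σ√Δt) = e^(0.35·√0.25) = 1.1912, d = 1/u = 0.8395
Per-period rate: rΔt = 0.02·0.25 = 0.005, so R = e^0.005 = 1.0050
Risk-neutral probability p = (e^0.005 − 0.8395)/(1.1912 − 0.8395) = 0.1656/0.3518 = 0.4706
Terminal stock prices: S_u = 47.65, S_d = 33.58
Terminal payoffs (S − K): max(8.65, 0) = 8.65, max(-5.422, 0) = 0
Node 0 (S = 40): V_0 = e^(−0.005)·[0.4706·8.6498 + 0.5294·0.0000] = 4.0504

4.05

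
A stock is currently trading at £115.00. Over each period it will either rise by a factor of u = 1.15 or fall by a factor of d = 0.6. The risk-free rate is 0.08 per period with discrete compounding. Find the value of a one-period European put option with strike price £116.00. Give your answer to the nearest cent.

Risk-neutral probability p = (1 + 0.08 − 0.6)/(1.15 − 0.6) = 0.4800/0.5500 = 0.8727
Terminal stock prices: S_u = 132.2, S_d = 69
Terminal payoffs (K − S): max(-16.25, 0) = 0, max(47, 0) = 47
Node 0 (S = 115): V_0 = 1/1.08·[0.8727·0.0000 + 0.1273·47.0000] = 5.5387

£5.54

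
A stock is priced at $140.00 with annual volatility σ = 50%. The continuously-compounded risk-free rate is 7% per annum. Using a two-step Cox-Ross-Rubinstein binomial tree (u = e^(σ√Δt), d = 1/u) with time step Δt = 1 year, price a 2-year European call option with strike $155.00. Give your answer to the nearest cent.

$39.20

CRR parameters: u = e^(σ√Δt) = e^(0.5·√1) = 1.6487, d = 1/u = 0.6065
Per-period rate: rΔt = 0.07·1 = 0.07, so R = e^0.07 = 1.0725
Risk-neutral probability p = (e^0.07 − 0.6065)/(1.6487 − 0.6065) = 0.4660/1.0422 = 0.4471
Terminal stock prices: S_uu = 380.6, S_ud = 140, S_dd = 51.5
Terminal payoffs (S − K): max(225.6, 0) = 225.6, max(-15, 0) = 0, max(-103.5, 0) = 0
Node u (S = 230.8): V_u = e^(−0.07)·[0.4471·225.5595 + 0.5529·0.0000] = 94.0326
Node d (S = 84.91): V_d = e^(−0.07)·[0.4471·0.0000 + 0.5529·0.0000] = 0.0000
Node 0 (S = 140): V_0 = e^(−0.07)·[0.4471·94.0326 + 0.5529·0.0000] = 39.2008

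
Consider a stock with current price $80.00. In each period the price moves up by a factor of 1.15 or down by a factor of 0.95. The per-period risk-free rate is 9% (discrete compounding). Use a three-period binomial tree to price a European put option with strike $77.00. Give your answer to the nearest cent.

Risk-neutral probability p = (1 + 0.09 − 0.95)/(1.15 − 0.95) = 0.1400/0.2000 = 0.7000
Terminal stock prices: S_uuu = 121.7, S_uud = 100.5, S_udd = 83.03, S_ddd = 68.59
Terminal payoffs (K − S): max(-44.67, 0) = 0, max(-23.51, 0) = 0, max(-6.03, 0) = 0, max(8.41, 0) = 8.41
Node uu (S = 105.8): V_uu = 1/1.09·[0.7000·0.0000 + 0.3000·0.0000] = 0.0000
Node ud (S = 87.4): V_ud = 1/1.09·[0.7000·0.0000 + 0.3000·0.0000] = 0.0000
Node dd (S = 72.2): V_dd = 1/1.09·[0.7000·0.0000 + 0.3000·8.4100] = 2.3147
Node u (S = 92): V_u = 1/1.09·[0.7000·0.0000 + 0.3000·0.0000] = 0.0000
Node d (S = 76): V_d = 1/1.09·[0.7000·0.0000 + 0.3000·2.3147] = 0.6371
Node 0 (S = 80): V_0 = 1/1.09·[0.7000·0.0000 + 0.3000·0.6371] = 0.1753

$0.18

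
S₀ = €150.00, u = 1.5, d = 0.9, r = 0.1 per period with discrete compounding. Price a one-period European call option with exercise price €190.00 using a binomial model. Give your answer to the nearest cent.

Risk-neutral probability p = (1 + 0.1 − 0.9)/(1.5 − 0.9) = 0.2000/0.6000 = 0.3333
Terminal stock prices: S_u = 225, S_d = 135
Terminal payoffs (S − K): max(35, 0) = 35, max(-55, 0) = 0
Node 0 (S = 150): V_0 = 1/1.1·[0.3333·35.0000 + 0.6667·0.0000] = 10.6061

€10.61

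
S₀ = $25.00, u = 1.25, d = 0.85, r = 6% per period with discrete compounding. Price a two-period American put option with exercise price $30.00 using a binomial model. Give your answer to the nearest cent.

$5.00

Risk-neutral probability p = (1 + 0.06 − 0.85)/(1.25 − 0.85) = 0.2100/0.4000 = 0.5250
Terminal stock prices: S_uu = 39.06, S_ud = 26.56, S_dd = 18.06
Terminal payoffs (K − S): max(-9.062, 0) = 0, max(3.438, 0) = 3.438, max(11.94, 0) = 11.94
Node u (S = 31.25): continuation = 1/1.06·[0.5250·0.0000 + 0.4750·3.4375] = 1.5404; exercise value = 0.0000 ≤ continuation, so V_u = 1.5404
Node d (S = 21.25): continuation = 1/1.06·[0.5250·3.4375 + 0.4750·11.9375] = 7.0519; exercise value = 8.7500 > continuation, so V_d = 8.7500 (exercise)
Node 0 (S = 25): continuation = 1/1.06·[0.5250·1.5404 + 0.4750·8.7500] = 4.6839; exercise value = 5.0000 > continuation, so V_0 = 5.0000 (exercise)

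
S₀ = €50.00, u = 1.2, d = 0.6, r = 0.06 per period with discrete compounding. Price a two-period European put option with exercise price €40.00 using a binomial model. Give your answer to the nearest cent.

Risk-neutral probability p = (1 + 0.06 − 0.6)/(1.2 − 0.6) = 0.4600/0.6000 = 0.7667
Terminal stock prices: S_uu = 72, S_ud = 36, S_dd = 18
Terminal payoffs (K − S): max(-32, 0) = 0, max(4, 0) = 4, max(22, 0) = 22
Node u (S = 60): V_u = 1/1.06·[0.7667·0.0000 + 0.2333·4.0000] = 0.8805
Node d (S = 30): V_d = 1/1.06·[0.7667·4.0000 + 0.2333·22.0000] = 7.7358
Node 0 (S = 50): V_0 = 1/1.06·[0.7667·0.8805 + 0.2333·7.7358] = 2.3397

€2.34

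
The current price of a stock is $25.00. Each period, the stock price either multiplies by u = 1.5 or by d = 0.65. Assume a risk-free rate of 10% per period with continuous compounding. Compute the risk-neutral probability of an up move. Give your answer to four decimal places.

p = 0.5355

Risk-neutral probability p = (e^0.1 − 0.65)/(1.5 − 0.65) = 0.4552/0.8500 = 0.5355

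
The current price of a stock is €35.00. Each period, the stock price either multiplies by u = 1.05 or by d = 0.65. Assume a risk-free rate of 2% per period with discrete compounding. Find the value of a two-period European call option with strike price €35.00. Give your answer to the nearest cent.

Risk-neutral probability p = (1 + 0.02 − 0.65)/(1.05 − 0.65) = 0.3700/0.4000 = 0.9250
Terminal stock prices: S_uu = 38.59, S_ud = 23.89, S_dd = 14.79
Terminal payoffs (S − K): max(3.587, 0) = 3.587, max(-11.11, 0) = 0, max(-20.21, 0) = 0
Node u (S = 36.75): V_u = 1/1.02·[0.9250·3.5875 + 0.0750·0.0000] = 3.2534
Node d (S = 22.75): V_d = 1/1.02·[0.9250·0.0000 + 0.0750·0.0000] = 0.0000
Node 0 (S = 35): V_0 = 1/1.02·[0.9250·3.2534 + 0.0750·0.0000] = 2.9504

€2.95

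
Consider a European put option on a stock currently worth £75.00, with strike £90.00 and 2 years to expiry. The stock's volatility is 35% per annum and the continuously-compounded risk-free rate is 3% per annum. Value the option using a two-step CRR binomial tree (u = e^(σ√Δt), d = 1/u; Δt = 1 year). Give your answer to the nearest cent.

£21.71

CRR parameters: u = e^(σ√Δt) = e^(0.35·√1) = 1.4191, d = 1/u = 0.7047
Per-period rate: rΔt = 0.03·1 = 0.03, so R = e^0.03 = 1.0305
Risk-neutral probability p = (e^0.03 − 0.7047)/(1.4191 − 0.7047) = 0.3258/0.7144 = 0.4560
Terminal stock prices: S_uu = 151, S_ud = 75, S_dd = 37.24
Terminal payoffs (K − S): max(-61.03, 0) = 0, max(15, 0) = 15, max(52.76, 0) = 52.76
Node u (S = 106.4): V_u = e^(−0.03)·[0.4560·0.0000 + 0.5440·15.0000] = 7.9186
Node d (S = 52.85): V_d = e^(−0.03)·[0.4560·15.0000 + 0.5440·52.7561] = 34.4885
Node 0 (S = 75): V_0 = e^(−0.03)·[0.4560·7.9186 + 0.5440·34.4885] = 21.7111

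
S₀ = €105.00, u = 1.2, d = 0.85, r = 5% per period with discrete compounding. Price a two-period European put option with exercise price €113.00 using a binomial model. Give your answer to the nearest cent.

Risk-neutral probability p = (1 + 0.05 − 0.85)/(1.2 − 0.85) = 0.2000/0.3500 = 0.5714
Terminal stock prices: S_uu = 151.2, S_ud = 107.1, S_dd = 75.86
Terminal payoffs (K − S): max(-38.2, 0) = 0, max(5.9, 0) = 5.9, max(37.14, 0) = 37.14
Node u (S = 126): V_u = 1/1.05·[0.5714·0.0000 + 0.4286·5.9000] = 2.4082
Node d (S = 89.25): V_d = 1/1.05·[0.5714·5.9000 + 0.4286·37.1375] = 18.3690
Node 0 (S = 105): V_0 = 1/1.05·[0.5714·2.4082 + 0.4286·18.3690] = 8.8081

€8.81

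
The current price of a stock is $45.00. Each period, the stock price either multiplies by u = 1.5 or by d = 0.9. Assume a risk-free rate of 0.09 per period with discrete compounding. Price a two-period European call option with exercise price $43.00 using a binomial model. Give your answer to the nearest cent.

Risk-neutral probability p = (1 + 0.09 − 0.9)/(1.5 − 0.9) = 0.1900/0.6000 = 0.3167
Terminal stock prices: S_uu = 101.2, S_ud = 60.75, S_dd = 36.45
Terminal payoffs (S − K): max(58.25, 0) = 58.25, max(17.75, 0) = 17.75, max(-6.55, 0) = 0
Node u (S = 67.5): V_u = 1/1.09·[0.3167·58.2500 + 0.6833·17.7500] = 28.0505
Node d (S = 40.5): V_d = 1/1.09·[0.3167·17.7500 + 0.6833·0.0000] = 5.1567
Node 0 (S = 45): V_0 = 1/1.09·[0.3167·28.0505 + 0.6833·5.1567] = 11.3820

$11.38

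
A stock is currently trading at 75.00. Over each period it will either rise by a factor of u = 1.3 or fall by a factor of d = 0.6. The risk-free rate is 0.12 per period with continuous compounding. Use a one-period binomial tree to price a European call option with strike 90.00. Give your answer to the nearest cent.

5.01

Risk-neutral probability p = (e^0.12 − 0.6)/(1.3 − 0.6) = 0.5275/0.7000 = 0.7536
Terminal stock prices: S_u = 97.5, S_d = 45
Terminal payoffs (S − K): max(7.5, 0) = 7.5, max(-45, 0) = 0
Node 0 (S = 75): V_0 = e^(−0.12)·[0.7536·7.5000 + 0.2464·0.0000] = 5.0127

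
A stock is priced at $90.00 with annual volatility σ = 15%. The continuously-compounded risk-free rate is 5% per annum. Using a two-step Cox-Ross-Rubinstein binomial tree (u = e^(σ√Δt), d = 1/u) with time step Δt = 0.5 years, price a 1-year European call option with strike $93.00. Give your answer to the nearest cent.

CRR parameters: u = e^(σ√Δt) = e^(0.15·√0.5) = 1.1119, d = 1/u = 0.8994
Per-period rate: rΔt = 0.05·0.5 = 0.025, so R = e^0.025 = 1.0253
Risk-neutral probability p = (e^0.025 − 0.8994)/(1.1119 − 0.8994) = 0.1259/0.2125 = 0.5926
Terminal stock prices: S_uu = 111.3, S_ud = 90, S_dd = 72.8
Terminal payoffs (S − K): max(18.27, 0) = 18.27, max(-3, 0) = 0, max(-20.2, 0) = 0
Node u (S = 100.1): V_u = e^(−0.025)·[0.5926·18.2680 + 0.4074·0.0000] = 10.5587
Node d (S = 80.94): V_d = e^(−0.025)·[0.5926·0.0000 + 0.4074·0.0000] = 0.0000
Node 0 (S = 90): V_0 = e^(−0.025)·[0.5926·10.5587 + 0.4074·0.0000] = 6.1028

$6.10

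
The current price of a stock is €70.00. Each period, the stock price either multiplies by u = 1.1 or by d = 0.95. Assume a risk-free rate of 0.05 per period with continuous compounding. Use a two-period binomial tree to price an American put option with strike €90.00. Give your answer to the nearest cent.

Risk-neutral probability p = (e^0.05 − 0.95)/(1.1 − 0.95) = 0.1013/0.1500 = 0.6751
Terminal stock prices: S_uu = 84.7, S_ud = 73.15, S_dd = 63.17
Terminal payoffs (K − S): max(5.3, 0) = 5.3, max(16.85, 0) = 16.85, max(26.83, 0) = 26.83
Node u (S = 77): continuation = e^(−0.05)·[0.6751·5.3000 + 0.3249·16.8500] = 8.6106; exercise value = 13.0000 > continuation, so V_u = 13.0000 (exercise)
Node d (S = 66.5): continuation = e^(−0.05)·[0.6751·16.8500 + 0.3249·26.8250] = 19.1106; exercise value = 23.5000 > continuation, so V_d = 23.5000 (exercise)
Node 0 (S = 70): continuation = e^(−0.05)·[0.6751·13.0000 + 0.3249·23.5000] = 15.6106; exercise value = 20.0000 > continuation, so V_0 = 20.0000 (exercise)

€20.00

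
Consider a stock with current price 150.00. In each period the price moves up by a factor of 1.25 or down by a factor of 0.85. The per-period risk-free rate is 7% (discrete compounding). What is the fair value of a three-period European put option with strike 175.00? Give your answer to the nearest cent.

Risk-neutral probability p = (1 + 0.07 − 0.85)/(1.25 − 0.85) = 0.2200/0.4000 = 0.5500
Terminal stock prices: S_uuu = 293, S_uud = 199.2, S_udd = 135.5, S_ddd = 92.12
Terminal payoffs (K − S): max(-118, 0) = 0, max(-24.22, 0) = 0, max(39.53, 0) = 39.53, max(82.88, 0) = 82.88
Node uu (S = 234.4): V_uu = 1/1.07·[0.5500·0.0000 + 0.4500·0.0000] = 0.0000
Node ud (S = 159.4): V_ud = 1/1.07·[0.5500·0.0000 + 0.4500·39.5313] = 16.6253
Node dd (S = 108.4): V_dd = 1/1.07·[0.5500·39.5313 + 0.4500·82.8813] = 55.1764
Node u (S = 187.5): V_u = 1/1.07·[0.5500·0.0000 + 0.4500·16.6253] = 6.9919
Node d (S = 127.5): V_d = 1/1.07·[0.5500·16.6253 + 0.4500·55.1764] = 31.7507
Node 0 (S = 150): V_0 = 1/1.07·[0.5500·6.9919 + 0.4500·31.7507] = 16.9471

16.95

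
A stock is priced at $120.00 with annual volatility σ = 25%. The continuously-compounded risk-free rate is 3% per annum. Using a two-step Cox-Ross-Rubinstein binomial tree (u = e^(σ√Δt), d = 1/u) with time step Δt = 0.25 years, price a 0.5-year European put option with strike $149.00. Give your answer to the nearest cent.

CRR parameters: u = e^(σ√Δt) = e^(0.25·√0.25) = 1.1331, d = 1/u = 0.8825
Per-period rate: rΔt = 0.03·0.25 = 0.0075, so R = e^0.0075 = 1.0075
Risk-neutral probability p = (e^0.0075 − 0.8825)/(1.1331 − 0.8825) = 0.1250/0.2507 = 0.4988
Terminal stock prices: S_uu = 154.1, S_ud = 120, S_dd = 93.46
Terminal payoffs (K − S): max(-5.083, 0) = 0, max(29, 0) = 29, max(55.54, 0) = 55.54
Node u (S = 136): V_u = e^(−0.0075)·[0.4988·0.0000 + 0.5012·29.0000] = 14.4255
Node d (S = 105.9): V_d = e^(−0.0075)·[0.4988·29.0000 + 0.5012·55.5439] = 41.9871
Node 0 (S = 120): V_0 = e^(−0.0075)·[0.4988·14.4255 + 0.5012·41.9871] = 28.0276

$28.03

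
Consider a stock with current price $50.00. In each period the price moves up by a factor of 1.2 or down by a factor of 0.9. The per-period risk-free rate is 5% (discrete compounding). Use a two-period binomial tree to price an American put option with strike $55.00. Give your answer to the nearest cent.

Risk-neutral probability p = (1 + 0.05 − 0.9)/(1.2 − 0.9) = 0.1500/0.3000 = 0.5000
Terminal stock prices: S_uu = 72, S_ud = 54, S_dd = 40.5
Terminal payoffs (K − S): max(-17, 0) = 0, max(1, 0) = 1, max(14.5, 0) = 14.5
Node u (S = 60): continuation = 1/1.05·[0.5000·0.0000 + 0.5000·1.0000] = 0.4762; exercise value = 0.0000 ≤ continuation, so V_u = 0.4762
Node d (S = 45): continuation = 1/1.05·[0.5000·1.0000 + 0.5000·14.5000] = 7.3810; exercise value = 10.0000 > continuation, so V_d = 10.0000 (exercise)
Node 0 (S = 50): continuation = 1/1.05·[0.5000·0.4762 + 0.5000·10.0000] = 4.9887; exercise value = 5.0000 > continuation, so V_0 = 5.0000 (exercise)

$5.00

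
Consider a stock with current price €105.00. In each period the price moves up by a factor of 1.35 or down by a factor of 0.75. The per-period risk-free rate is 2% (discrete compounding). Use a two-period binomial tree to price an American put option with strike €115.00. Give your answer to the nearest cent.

€21.61

Risk-neutral probability p = (1 + 0.02 − 0.75)/(1.35 − 0.75) = 0.2700/0.6000 = 0.4500
Terminal stock prices: S_uu = 191.4, S_ud = 106.3, S_dd = 59.06
Terminal payoffs (K − S): max(-76.36, 0) = 0, max(8.688, 0) = 8.688, max(55.94, 0) = 55.94
Node u (S = 141.8): continuation = 1/1.02·[0.4500·0.0000 + 0.5500·8.6875] = 4.6844; exercise value = 0.0000 ≤ continuation, so V_u = 4.6844
Node d (S = 78.75): continuation = 1/1.02·[0.4500·8.6875 + 0.5500·55.9375] = 33.9951; exercise value = 36.2500 > continuation, so V_d = 36.2500 (exercise)
Node 0 (S = 105): continuation = 1/1.02·[0.4500·4.6844 + 0.5500·36.2500] = 21.6132; exercise value = 10.0000 ≤ continuation, so V_0 = 21.6132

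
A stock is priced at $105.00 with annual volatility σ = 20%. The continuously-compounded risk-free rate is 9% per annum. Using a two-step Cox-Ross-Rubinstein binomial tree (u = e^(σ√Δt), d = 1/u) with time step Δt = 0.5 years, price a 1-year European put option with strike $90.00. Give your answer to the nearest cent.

CRR parameters: u = e^(σ√Δt) = e^(0.2·√0.5) = 1.1519, d = 1/u = 0.8681
Per-period rate: rΔt = 0.09·0.5 = 0.045, so R = e^0.045 = 1.0460
Risk-neutral probability p = (e^0.045 − 0.8681)/(1.1519 − 0.8681) = 0.1779/0.2838 = 0.6269
Terminal stock prices: S_uu = 139.3, S_ud = 105, S_dd = 79.13
Terminal payoffs (K − S): max(-49.32, 0) = 0, max(-15, 0) = 0, max(10.87, 0) = 10.87
Node u (S = 121): V_u = e^(−0.045)·[0.6269·0.0000 + 0.3731·0.0000] = 0.0000
Node d (S = 91.15): V_d = e^(−0.045)·[0.6269·0.0000 + 0.3731·10.8680] = 3.8765
Node 0 (S = 105): V_0 = e^(−0.045)·[0.6269·0.0000 + 0.3731·3.8765] = 1.3827

$1.38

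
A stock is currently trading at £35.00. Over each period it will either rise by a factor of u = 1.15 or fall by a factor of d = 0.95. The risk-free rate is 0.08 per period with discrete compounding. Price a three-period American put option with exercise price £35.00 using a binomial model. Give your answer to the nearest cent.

£0.57

Risk-neutral probability p = (1 + 0.08 − 0.95)/(1.15 − 0.95) = 0.1300/0.2000 = 0.6500
Terminal stock prices: S_uuu = 53.23, S_uud = 43.97, S_udd = 36.33, S_ddd = 30.01
Terminal payoffs (K − S): max(-18.23, 0) = 0, max(-8.973, 0) = 0, max(-1.326, 0) = 0, max(4.992, 0) = 4.992
Node uu (S = 46.29): continuation = 1/1.08·[0.6500·0.0000 + 0.3500·0.0000] = 0.0000; exercise value = 0.0000 ≤ continuation, so V_uu = 0.0000
Node ud (S = 38.24): continuation = 1/1.08·[0.6500·0.0000 + 0.3500·0.0000] = 0.0000; exercise value = 0.0000 ≤ continuation, so V_ud = 0.0000
Node dd (S = 31.59): continuation = 1/1.08·[0.6500·0.0000 + 0.3500·4.9919] = 1.6177; exercise value = 3.4125 > continuation, so V_dd = 3.4125 (exercise)
Node u (S = 40.25): continuation = 1/1.08·[0.6500·0.0000 + 0.3500·0.0000] = 0.0000; exercise value = 0.0000 ≤ continuation, so V_u = 0.0000
Node d (S = 33.25): continuation = 1/1.08·[0.6500·0.0000 + 0.3500·3.4125] = 1.1059; exercise value = 1.7500 > continuation, so V_d = 1.7500 (exercise)
Node 0 (S = 35): continuation = 1/1.08·[0.6500·0.0000 + 0.3500·1.7500] = 0.5671; exercise value = 0.0000 ≤ continuation, so V_0 = 0.5671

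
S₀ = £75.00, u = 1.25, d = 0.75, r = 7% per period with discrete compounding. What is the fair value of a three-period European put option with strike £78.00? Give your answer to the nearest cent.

Risk-neutral probability p = (1 + 0.07 − 0.75)/(1.25 − 0.75) = 0.3200/0.5000 = 0.6400
Terminal stock prices: S_uuu = 146.5, S_uud = 87.89, S_udd = 52.73, S_ddd = 31.64
Terminal payoffs (K − S): max(-68.48, 0) = 0, max(-9.891, 0) = 0, max(25.27, 0) = 25.27, max(46.36, 0) = 46.36
Node uu (S = 117.2): V_uu = 1/1.07·[0.6400·0.0000 + 0.3600·0.0000] = 0.0000
Node ud (S = 70.31): V_ud = 1/1.07·[0.6400·0.0000 + 0.3600·25.2656] = 8.5006
Node dd (S = 42.19): V_dd = 1/1.07·[0.6400·25.2656 + 0.3600·46.3594] = 30.7097
Node u (S = 93.75): V_u = 1/1.07·[0.6400·0.0000 + 0.3600·8.5006] = 2.8600
Node d (S = 56.25): V_d = 1/1.07·[0.6400·8.5006 + 0.3600·30.7097] = 15.4167
Node 0 (S = 75): V_0 = 1/1.07·[0.6400·2.8600 + 0.3600·15.4167] = 6.8976

£6.90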